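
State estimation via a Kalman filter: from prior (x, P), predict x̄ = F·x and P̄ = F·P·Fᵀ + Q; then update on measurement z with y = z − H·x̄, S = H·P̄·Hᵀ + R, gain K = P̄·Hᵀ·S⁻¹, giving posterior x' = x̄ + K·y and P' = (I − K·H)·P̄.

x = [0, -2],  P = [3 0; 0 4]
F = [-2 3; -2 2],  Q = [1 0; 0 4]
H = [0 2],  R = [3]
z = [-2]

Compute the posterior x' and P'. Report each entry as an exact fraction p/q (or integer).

x̄ = F·x = [-6, -4]
P̄ = F·P·Fᵀ + Q = [49 36; 36 32]
y = z − H·x̄ = [6]
S = H·P̄·Hᵀ + R = [131]
K = P̄·Hᵀ·S⁻¹ = [72/131; 64/131]
x' = x̄ + K·y = [-354/131, -140/131]
P' = (I − K·H)·P̄ = [1235/131 108/131; 108/131 96/131]

x' = [-354/131, -140/131]
P' = [1235/131 108/131; 108/131 96/131]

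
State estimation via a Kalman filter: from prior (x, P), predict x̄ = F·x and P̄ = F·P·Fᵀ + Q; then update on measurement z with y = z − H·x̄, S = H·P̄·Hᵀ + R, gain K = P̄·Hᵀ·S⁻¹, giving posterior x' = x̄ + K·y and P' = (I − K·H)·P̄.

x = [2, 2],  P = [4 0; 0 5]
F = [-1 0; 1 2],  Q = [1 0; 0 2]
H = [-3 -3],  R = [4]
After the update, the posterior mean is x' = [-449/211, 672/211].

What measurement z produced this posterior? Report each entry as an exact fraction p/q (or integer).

z = [-3]

x̄ = F·x = [-2, 6]
P̄ = F·P·Fᵀ + Q = [5 -4; -4 26]
S = H·P̄·Hᵀ + R = [211]
K = P̄·Hᵀ·S⁻¹ = [-3/211; -66/211]
x' − x̄ = [-27/211, -594/211] = K·y
y = (KᵀK)⁻¹·Kᵀ·(x' − x̄) = [9]
z = y + H·x̄ = [9] + [-12] = [-3]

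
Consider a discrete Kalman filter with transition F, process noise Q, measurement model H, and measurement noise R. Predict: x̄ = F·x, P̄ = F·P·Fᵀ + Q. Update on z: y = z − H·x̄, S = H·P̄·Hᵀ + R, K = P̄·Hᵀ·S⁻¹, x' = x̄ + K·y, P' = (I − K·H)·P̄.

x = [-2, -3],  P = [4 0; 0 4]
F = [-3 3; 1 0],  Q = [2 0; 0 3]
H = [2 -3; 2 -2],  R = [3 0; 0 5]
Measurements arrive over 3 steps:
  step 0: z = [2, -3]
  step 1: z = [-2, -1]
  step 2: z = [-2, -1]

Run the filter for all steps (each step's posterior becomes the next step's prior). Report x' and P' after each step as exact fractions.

step 0: x̄ = F·x = [-3, -2]
step 0: P̄ = F·P·Fᵀ + Q = [74 -12; -12 7]
step 0: y = z − H·x̄ = [2, -1]
step 0: S = H·P̄·Hᵀ + R = [506 458; 458 425]
step 0: K = P̄·Hᵀ·S⁻¹ = [-96/881 460/881; -1721/5286 691/2643]
step 0: x' = x̄ + K·y = [-3295/881, -2566/881]
step 0: P' = (I − K·H)·P̄ = [3738/881 2588/881; 2588/881 12073/5286]
step 1: x̄ = F·x = [2187/881, -3295/881]
step 1: P̄ = F·P·Fᵀ + Q = [13859/1762 -3450/881; -3450/881 6381/881]
step 1: y = z − H·x̄ = [-16021/881, -11845/881]
step 1: S = H·P̄·Hᵀ + R = [129190/881 100504/881; 100504/881 85247/881]
step 1: K = P̄·Hᵀ·S⁻¹ = [-25673/1035194 141177/517597; -276933/1035194 43866/517597]
step 1: x' = x̄ + K·y = [-759599/1035194, -15217/1035194]
step 1: P' = (I − K·H)·P̄ = [1097337/517597 1488789/1035194; 1488789/1035194 1269459/1035194]
step 2: x̄ = F·x = [1116573/517597, -759599/1035194]
step 2: P̄ = F·P·Fᵀ + Q = [6449383/1035194 -2117655/1035194; -2117655/1035194 2650128/517597]
step 2: y = z − H·x̄ = [-8815477/1035194, -3510342/517597]
step 2: S = H·P̄·Hᵀ + R = [51008639/517597 39387809/517597; 39387809/517597 34557883/517597]
step 2: K = P̄·Hᵀ·S⁻¹ = [-18498263/816662696 223537605/816662696; -53859327/204165674 17562363/204165674]
step 2: x' = x̄ + K·y = [806440451/1633325392, 379468613/408331348]
step 2: P' = (I − K·H)·P̄ = [3464053653/1633325392 586591407/408331348; 586591407/408331348 124694898/102082837]

step 0: x' = [-3295/881, -2566/881], P' = [3738/881 2588/881; 2588/881 12073/5286]
step 1: x' = [-759599/1035194, -15217/1035194], P' = [1097337/517597 1488789/1035194; 1488789/1035194 1269459/1035194]
step 2: x' = [806440451/1633325392, 379468613/408331348], P' = [3464053653/1633325392 586591407/408331348; 586591407/408331348 124694898/102082837]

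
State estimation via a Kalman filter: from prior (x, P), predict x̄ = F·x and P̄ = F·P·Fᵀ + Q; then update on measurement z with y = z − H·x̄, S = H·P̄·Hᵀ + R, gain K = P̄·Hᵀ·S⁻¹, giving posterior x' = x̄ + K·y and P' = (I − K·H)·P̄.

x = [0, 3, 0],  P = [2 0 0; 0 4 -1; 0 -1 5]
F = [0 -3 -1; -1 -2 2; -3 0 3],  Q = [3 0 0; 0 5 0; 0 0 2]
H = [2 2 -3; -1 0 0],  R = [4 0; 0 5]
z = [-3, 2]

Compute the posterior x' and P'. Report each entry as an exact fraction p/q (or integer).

x' = [-28147/11351, -45492/11351, -37407/11351]
P' = [40330/11351 51330/11351 60240/11351; 51330/11351 416001/11351 313986/11351; 60240/11351 313986/11351 255496/11351]

x̄ = F·x = [-9, -6, 0]
P̄ = F·P·Fᵀ + Q = [38 18 -6; 18 51 42; -6 42 65]
y = z − H·x̄ = [27, -7]
S = H·P̄·Hᵀ + R = [657 -130; -130 43]
K = P̄·Hᵀ·S⁻¹ = [650/11351 -8066/11351; -1824/11351 -10266/11351; -4509/11351 -12048/11351]
x' = x̄ + K·y = [-28147/11351, -45492/11351, -37407/11351]
P' = (I − K·H)·P̄ = [40330/11351 51330/11351 60240/11351; 51330/11351 416001/11351 313986/11351; 60240/11351 313986/11351 255496/11351]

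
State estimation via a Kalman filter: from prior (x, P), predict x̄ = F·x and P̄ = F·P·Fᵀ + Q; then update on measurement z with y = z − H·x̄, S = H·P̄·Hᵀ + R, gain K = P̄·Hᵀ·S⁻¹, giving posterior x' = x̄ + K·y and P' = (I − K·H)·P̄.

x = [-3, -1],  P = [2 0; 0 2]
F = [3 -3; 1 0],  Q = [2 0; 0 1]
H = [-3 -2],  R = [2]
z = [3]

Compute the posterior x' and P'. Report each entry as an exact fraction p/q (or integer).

x̄ = F·x = [-6, -3]
P̄ = F·P·Fᵀ + Q = [38 6; 6 3]
y = z − H·x̄ = [-21]
S = H·P̄·Hᵀ + R = [428]
K = P̄·Hᵀ·S⁻¹ = [-63/214; -6/107]
x' = x̄ + K·y = [39/214, -195/107]
P' = (I − K·H)·P̄ = [97/107 -114/107; -114/107 177/107]

x' = [39/214, -195/107]
P' = [97/107 -114/107; -114/107 177/107]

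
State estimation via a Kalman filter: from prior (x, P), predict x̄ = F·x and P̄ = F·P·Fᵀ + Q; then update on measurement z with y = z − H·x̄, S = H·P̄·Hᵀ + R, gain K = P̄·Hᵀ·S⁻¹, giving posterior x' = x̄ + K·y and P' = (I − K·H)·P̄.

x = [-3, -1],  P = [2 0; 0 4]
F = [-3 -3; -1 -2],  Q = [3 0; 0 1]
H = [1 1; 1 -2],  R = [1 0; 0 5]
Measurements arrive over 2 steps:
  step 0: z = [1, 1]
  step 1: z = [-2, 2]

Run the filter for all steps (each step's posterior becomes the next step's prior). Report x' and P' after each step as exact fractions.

step 0: x' = [438/335, -422/2345], P' = [276/335 -57/335; -57/335 1193/2345]
step 1: x' = [-12930/11443, -10878/11443], P' = [603723/766681 -107796/766681; -107796/766681 346487/766681]

step 0: x̄ = F·x = [12, 5]
step 0: P̄ = F·P·Fᵀ + Q = [57 30; 30 19]
step 0: y = z − H·x̄ = [-16, -1]
step 0: S = H·P̄·Hᵀ + R = [137 -11; -11 18]
step 0: K = P̄·Hᵀ·S⁻¹ = [219/335 78/335; 794/2345 -557/2345]
step 0: x' = x̄ + K·y = [438/335, -422/2345]
step 0: P' = (I − K·H)·P̄ = [276/335 -57/335; -57/335 1193/2345]
step 1: x̄ = F·x = [-7932/2345, -2222/2345]
step 1: P̄ = F·P·Fᵀ + Q = [27978/2345 9363/2345; 9363/2345 7453/2345]
step 1: y = z − H·x̄ = [5464/2345, 8178/2345]
step 1: S = H·P̄·Hᵀ + R = [56502/2345 3709/2345; 3709/2345 32063/2345]
step 1: K = P̄·Hᵀ·S⁻¹ = [495927/766681 163863/766681; 238691/766681 -160154/766681]
step 1: x' = x̄ + K·y = [-12930/11443, -10878/11443]
step 1: P' = (I − K·H)·P̄ = [603723/766681 -107796/766681; -107796/766681 346487/766681]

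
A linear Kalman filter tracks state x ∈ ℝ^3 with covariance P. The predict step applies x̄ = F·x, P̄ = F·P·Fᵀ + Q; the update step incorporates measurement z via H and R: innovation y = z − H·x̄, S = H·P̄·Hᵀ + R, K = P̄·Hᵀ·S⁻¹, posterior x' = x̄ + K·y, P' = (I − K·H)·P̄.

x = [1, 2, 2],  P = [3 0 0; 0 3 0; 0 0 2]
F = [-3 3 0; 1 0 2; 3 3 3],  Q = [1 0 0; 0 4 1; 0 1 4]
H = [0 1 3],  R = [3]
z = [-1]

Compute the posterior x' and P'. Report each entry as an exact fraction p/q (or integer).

x̄ = F·x = [3, 5, 15]
P̄ = F·P·Fᵀ + Q = [55 -9 0; -9 15 22; 0 22 76]
y = z − H·x̄ = [-51]
S = H·P̄·Hᵀ + R = [834]
K = P̄·Hᵀ·S⁻¹ = [-3/278; 27/278; 125/417]
x' = x̄ + K·y = [987/278, 13/278, -40/139]
P' = (I − K·H)·P̄ = [15263/278 -2259/278 375/139; -2259/278 1983/278 -317/139; 375/139 -317/139 442/417]

x' = [987/278, 13/278, -40/139]
P' = [15263/278 -2259/278 375/139; -2259/278 1983/278 -317/139; 375/139 -317/139 442/417]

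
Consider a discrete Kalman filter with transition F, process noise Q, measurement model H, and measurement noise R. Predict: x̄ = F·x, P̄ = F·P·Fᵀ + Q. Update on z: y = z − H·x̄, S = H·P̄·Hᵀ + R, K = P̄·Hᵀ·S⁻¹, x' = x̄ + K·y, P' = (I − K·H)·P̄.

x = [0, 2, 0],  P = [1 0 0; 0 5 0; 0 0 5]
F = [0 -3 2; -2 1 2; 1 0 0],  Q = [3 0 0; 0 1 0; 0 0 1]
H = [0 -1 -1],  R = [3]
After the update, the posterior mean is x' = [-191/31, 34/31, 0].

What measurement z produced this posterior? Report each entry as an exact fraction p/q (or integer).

x̄ = F·x = [-6, 2, 0]
P̄ = F·P·Fᵀ + Q = [68 5 0; 5 30 -2; 0 -2 2]
S = H·P̄·Hᵀ + R = [31]
K = P̄·Hᵀ·S⁻¹ = [-5/31; -28/31; 0]
x' − x̄ = [-5/31, -28/31, 0] = K·y
y = (KᵀK)⁻¹·Kᵀ·(x' − x̄) = [1]
z = y + H·x̄ = [1] + [-2] = [-1]

z = [-1]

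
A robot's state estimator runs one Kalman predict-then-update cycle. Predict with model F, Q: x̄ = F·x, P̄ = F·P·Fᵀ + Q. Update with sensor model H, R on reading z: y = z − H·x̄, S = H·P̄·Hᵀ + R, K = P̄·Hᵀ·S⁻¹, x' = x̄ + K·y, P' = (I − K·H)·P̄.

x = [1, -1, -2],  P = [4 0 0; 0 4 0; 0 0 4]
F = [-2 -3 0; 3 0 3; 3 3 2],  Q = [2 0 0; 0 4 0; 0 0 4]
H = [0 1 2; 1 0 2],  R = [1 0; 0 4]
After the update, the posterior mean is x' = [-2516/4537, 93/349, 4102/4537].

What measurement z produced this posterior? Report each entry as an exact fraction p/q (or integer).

x̄ = F·x = [1, -3, -4]
P̄ = F·P·Fᵀ + Q = [54 -24 -60; -24 76 60; -60 60 92]
S = H·P̄·Hᵀ + R = [685 344; 344 186]
K = P̄·Hᵀ·S⁻¹ = [-2040/4537 2163/4537; 132/349 -64/349; 1364/4537 502/4537]
x' − x̄ = [-7053/4537, 1140/349, 22250/4537] = K·y
y = (KᵀK)⁻¹·Kᵀ·(x' − x̄) = [13, 9]
z = y + H·x̄ = [13, 9] + [-11, -7] = [2, 2]

z = [2, 2]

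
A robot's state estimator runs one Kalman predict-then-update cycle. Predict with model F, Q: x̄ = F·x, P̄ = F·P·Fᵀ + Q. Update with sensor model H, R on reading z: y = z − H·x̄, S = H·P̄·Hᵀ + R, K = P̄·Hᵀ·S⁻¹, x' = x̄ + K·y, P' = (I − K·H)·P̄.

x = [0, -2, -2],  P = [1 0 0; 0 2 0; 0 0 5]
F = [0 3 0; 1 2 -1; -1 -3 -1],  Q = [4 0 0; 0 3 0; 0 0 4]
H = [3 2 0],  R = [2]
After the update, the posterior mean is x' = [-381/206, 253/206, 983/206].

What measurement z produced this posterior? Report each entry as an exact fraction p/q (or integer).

x̄ = F·x = [-6, -2, 8]
P̄ = F·P·Fᵀ + Q = [22 12 -18; 12 17 -8; -18 -8 28]
S = H·P̄·Hᵀ + R = [412]
K = P̄·Hᵀ·S⁻¹ = [45/206; 35/206; -35/206]
x' − x̄ = [855/206, 665/206, -665/206] = K·y
y = (KᵀK)⁻¹·Kᵀ·(x' − x̄) = [19]
z = y + H·x̄ = [19] + [-22] = [-3]

z = [-3]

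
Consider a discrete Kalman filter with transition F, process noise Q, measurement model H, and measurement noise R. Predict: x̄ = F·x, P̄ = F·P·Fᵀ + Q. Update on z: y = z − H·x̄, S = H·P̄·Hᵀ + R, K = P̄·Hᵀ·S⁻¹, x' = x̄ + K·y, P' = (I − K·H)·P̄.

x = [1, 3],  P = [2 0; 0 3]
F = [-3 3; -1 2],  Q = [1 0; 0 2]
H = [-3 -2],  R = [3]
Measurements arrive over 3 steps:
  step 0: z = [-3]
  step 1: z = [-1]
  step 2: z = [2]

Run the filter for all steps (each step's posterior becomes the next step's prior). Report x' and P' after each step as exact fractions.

step 0: x̄ = F·x = [6, 5]
step 0: P̄ = F·P·Fᵀ + Q = [46 24; 24 16]
step 0: y = z − H·x̄ = [25]
step 0: S = H·P̄·Hᵀ + R = [769]
step 0: K = P̄·Hᵀ·S⁻¹ = [-186/769; -104/769]
step 0: x' = x̄ + K·y = [-36/769, 1245/769]
step 0: P' = (I − K·H)·P̄ = [778/769 -888/769; -888/769 1488/769]
step 1: x̄ = F·x = [3843/769, 2526/769]
step 1: P̄ = F·P·Fᵀ + Q = [37147/769 19254/769; 19254/769 11820/769]
step 1: y = z − H·x̄ = [15812/769]
step 1: S = H·P̄·Hᵀ + R = [614958/769]
step 1: K = P̄·Hᵀ·S⁻¹ = [-49983/204986; -13567/102493]
step 1: x' = x̄ + K·y = [-1671/102493, 57706/102493]
step 1: P' = (I − K·H)·P̄ = [155675/204986 -79269/102493; -79269/102493 139254/102493]
step 2: x̄ = F·x = [178131/102493, 117083/102493]
step 2: P̄ = F·P·Fᵀ + Q = [6966317/204986 3564915/204986; 3564915/204986 2313831/204986]
step 2: y = z − H·x̄ = [973545/102493]
step 2: S = H·P̄·Hᵀ + R = [115346115/204986]
step 2: K = P̄·Hᵀ·S⁻¹ = [-3114309/12816235; -5107469/38448705]
step 2: x' = x̄ + K·y = [-1461468/2563247, -306142/2563247]
step 2: P' = (I − K·H)·P̄ = [9716131/12816235 -9902733/12816235; -9902733/12816235 17407834/12816235]

step 0: x' = [-36/769, 1245/769], P' = [778/769 -888/769; -888/769 1488/769]
step 1: x' = [-1671/102493, 57706/102493], P' = [155675/204986 -79269/102493; -79269/102493 139254/102493]
step 2: x' = [-1461468/2563247, -306142/2563247], P' = [9716131/12816235 -9902733/12816235; -9902733/12816235 17407834/12816235]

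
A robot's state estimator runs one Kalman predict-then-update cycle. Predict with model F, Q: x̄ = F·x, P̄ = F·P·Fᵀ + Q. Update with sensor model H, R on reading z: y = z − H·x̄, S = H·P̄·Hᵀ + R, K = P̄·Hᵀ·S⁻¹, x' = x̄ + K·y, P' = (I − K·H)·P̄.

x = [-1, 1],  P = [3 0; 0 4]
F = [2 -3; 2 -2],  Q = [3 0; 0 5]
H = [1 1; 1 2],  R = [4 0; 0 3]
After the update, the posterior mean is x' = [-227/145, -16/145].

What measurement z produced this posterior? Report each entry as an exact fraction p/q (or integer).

x̄ = F·x = [-5, -4]
P̄ = F·P·Fᵀ + Q = [51 36; 36 33]
S = H·P̄·Hᵀ + R = [160 225; 225 330]
K = P̄·Hᵀ·S⁻¹ = [69/145 7/145; -12/145 53/145]
x' − x̄ = [498/145, 564/145] = K·y
y = (KᵀK)⁻¹·Kᵀ·(x' − x̄) = [6, 12]
z = y + H·x̄ = [6, 12] + [-9, -13] = [-3, -1]

z = [-3, -1]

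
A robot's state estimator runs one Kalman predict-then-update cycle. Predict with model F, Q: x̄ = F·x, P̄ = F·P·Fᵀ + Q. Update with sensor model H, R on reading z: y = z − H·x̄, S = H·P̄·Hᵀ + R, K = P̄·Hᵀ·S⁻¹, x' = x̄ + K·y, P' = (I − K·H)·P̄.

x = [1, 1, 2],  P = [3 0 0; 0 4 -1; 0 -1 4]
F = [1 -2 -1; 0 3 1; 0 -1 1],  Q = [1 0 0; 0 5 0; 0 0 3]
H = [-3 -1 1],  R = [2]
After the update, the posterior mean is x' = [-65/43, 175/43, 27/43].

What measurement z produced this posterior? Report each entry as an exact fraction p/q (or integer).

z = [1]

x̄ = F·x = [-3, 5, 1]
P̄ = F·P·Fᵀ + Q = [20 -23 5; -23 39 -10; 5 -10 13]
S = H·P̄·Hᵀ + R = [86]
K = P̄·Hᵀ·S⁻¹ = [-16/43; 10/43; 4/43]
x' − x̄ = [64/43, -40/43, -16/43] = K·y
y = (KᵀK)⁻¹·Kᵀ·(x' − x̄) = [-4]
z = y + H·x̄ = [-4] + [5] = [1]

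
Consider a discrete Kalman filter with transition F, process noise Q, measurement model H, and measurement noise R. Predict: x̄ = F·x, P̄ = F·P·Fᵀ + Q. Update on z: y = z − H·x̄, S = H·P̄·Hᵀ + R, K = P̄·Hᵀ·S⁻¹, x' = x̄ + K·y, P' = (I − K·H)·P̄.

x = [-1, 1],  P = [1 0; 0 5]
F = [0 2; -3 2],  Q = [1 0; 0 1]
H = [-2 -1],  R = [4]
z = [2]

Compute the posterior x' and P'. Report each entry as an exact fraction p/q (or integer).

x̄ = F·x = [2, 5]
P̄ = F·P·Fᵀ + Q = [21 20; 20 30]
y = z − H·x̄ = [11]
S = H·P̄·Hᵀ + R = [198]
K = P̄·Hᵀ·S⁻¹ = [-31/99; -35/99]
x' = x̄ + K·y = [-13/9, 10/9]
P' = (I − K·H)·P̄ = [157/99 -190/99; -190/99 520/99]

x' = [-13/9, 10/9]
P' = [157/99 -190/99; -190/99 520/99]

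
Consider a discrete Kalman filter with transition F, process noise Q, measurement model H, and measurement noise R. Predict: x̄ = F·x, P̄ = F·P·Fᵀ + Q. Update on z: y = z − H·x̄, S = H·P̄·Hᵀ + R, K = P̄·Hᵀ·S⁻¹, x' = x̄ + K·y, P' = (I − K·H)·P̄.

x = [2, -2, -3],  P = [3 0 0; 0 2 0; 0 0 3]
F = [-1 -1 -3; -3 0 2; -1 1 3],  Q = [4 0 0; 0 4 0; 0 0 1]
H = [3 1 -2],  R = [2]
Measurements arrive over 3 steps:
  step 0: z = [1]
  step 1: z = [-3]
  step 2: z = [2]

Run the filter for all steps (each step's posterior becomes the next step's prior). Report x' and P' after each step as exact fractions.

step 0: x' = [-181/651, -6292/651, -1261/217], P' = [635/651 -121/651 247/217; -121/651 26549/651 4377/217; 247/217 4377/217 2598/217]
step 1: x' = [-2464510/3800271, -757833/1266757, 261192/1266757], P' = [4084265/3800271 -79093/1266757 1725197/1266757; -79093/1266757 12672129/1266757 6318283/1266757; 1725197/1266757 6318283/1266757 6014444/1266757]
step 2: x' = [440494484/1033256309, 2492881808/1033256309, 873435106/1033256309], P' = [7552298727/7232794163 -209844299/1033256309 8980290813/7232794163; -209844299/1033256309 9666379023/1033256309 4580934309/1033256309; 8980290813/7232794163 4580934309/1033256309 30914539126/7232794163]

step 0: x̄ = F·x = [9, -12, -13]
step 0: P̄ = F·P·Fᵀ + Q = [36 -9 -26; -9 43 27; -26 27 33]
step 0: y = z − H·x̄ = [-40]
step 0: S = H·P̄·Hᵀ + R = [651]
step 0: K = P̄·Hᵀ·S⁻¹ = [151/651; -38/651; -39/217]
step 0: x' = x̄ + K·y = [-181/651, -6292/651, -1261/217]
step 0: P' = (I − K·H)·P̄ = [635/651 -121/651 247/217; -121/651 26549/651 4377/217; 247/217 4377/217 2598/217]
step 1: x̄ = F·x = [2546/93, -2341/217, -5820/217]
step 1: P̄ = F·P·Fᵀ + Q = [26132/93 -3157/31 -8326/31; -3157/31 10201/217 22381/217; -8326/31 22381/217 57521/217]
step 1: y = z − H·x̄ = [-27772/217]
step 1: S = H·P̄·Hᵀ + R = [1266757/217]
step 1: K = P̄·Hᵀ·S⁻¹ = [277389/1266757; -100858/1266757; -267507/1266757]
step 1: x' = x̄ + K·y = [-2464510/3800271, -757833/1266757, 261192/1266757]
step 1: P' = (I − K·H)·P̄ = [4084265/3800271 -79093/1266757 1725197/1266757; -79093/1266757 12672129/1266757 6318283/1266757; 1725197/1266757 6318283/1266757 6014444/1266757]
step 2: x̄ = F·x = [2387281/3800271, 2986894/1266757, 2541739/3800271]
step 2: P̄ = F·P·Fᵀ + Q = [363999806/3800271 -32799865/1266757 -310051204/3800271; -32799865/1266757 20675235/1266757 34067607/1266757; -310051204/3800271 34067607/1266757 291441017/3800271]
step 2: y = z − H·x̄ = [-3438505/3800271]
step 2: S = H·P̄·Hᵀ + R = [7232794163/3800271]
step 2: K = P̄·Hᵀ·S⁻¹ = [1613702231/7232794163; -62511246/1033256309; -1410832825/7232794163]
step 2: x' = x̄ + K·y = [440494484/1033256309, 2492881808/1033256309, 873435106/1033256309]
step 2: P' = (I − K·H)·P̄ = [7552298727/7232794163 -209844299/1033256309 8980290813/7232794163; -209844299/1033256309 9666379023/1033256309 4580934309/1033256309; 8980290813/7232794163 4580934309/1033256309 30914539126/7232794163]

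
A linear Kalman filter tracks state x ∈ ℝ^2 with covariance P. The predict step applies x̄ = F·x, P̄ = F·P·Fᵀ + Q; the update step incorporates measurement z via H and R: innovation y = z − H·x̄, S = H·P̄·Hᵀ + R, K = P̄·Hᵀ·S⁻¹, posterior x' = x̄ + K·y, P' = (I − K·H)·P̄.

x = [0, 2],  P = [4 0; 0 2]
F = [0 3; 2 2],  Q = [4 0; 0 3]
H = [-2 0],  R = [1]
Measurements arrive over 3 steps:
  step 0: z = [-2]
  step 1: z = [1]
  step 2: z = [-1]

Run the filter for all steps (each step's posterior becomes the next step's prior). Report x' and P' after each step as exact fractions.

step 0: x̄ = F·x = [6, 4]
step 0: P̄ = F·P·Fᵀ + Q = [22 12; 12 27]
step 0: y = z − H·x̄ = [10]
step 0: S = H·P̄·Hᵀ + R = [89]
step 0: K = P̄·Hᵀ·S⁻¹ = [-44/89; -24/89]
step 0: x' = x̄ + K·y = [94/89, 116/89]
step 0: P' = (I − K·H)·P̄ = [22/89 12/89; 12/89 1827/89]
step 1: x̄ = F·x = [348/89, 420/89]
step 1: P̄ = F·P·Fᵀ + Q = [16799/89 11034/89; 11034/89 7759/89]
step 1: y = z − H·x̄ = [785/89]
step 1: S = H·P̄·Hᵀ + R = [67285/89]
step 1: K = P̄·Hᵀ·S⁻¹ = [-33598/67285; -22068/67285]
step 1: x' = x̄ + K·y = [-6650/13457, 24576/13457]
step 1: P' = (I − K·H)·P̄ = [16799/67285 11034/67285; 11034/67285 394019/67285]
step 2: x̄ = F·x = [73728/13457, 35852/13457]
step 2: P̄ = F·P·Fᵀ + Q = [3815311/67285 2430318/67285; 2430318/67285 1933399/67285]
step 2: y = z − H·x̄ = [133999/13457]
step 2: S = H·P̄·Hᵀ + R = [15328529/67285]
step 2: K = P̄·Hᵀ·S⁻¹ = [-7630622/15328529; -4860636/15328529]
step 2: x' = x̄ + K·y = [7999262/15328529, -7562008/15328529]
step 2: P' = (I − K·H)·P̄ = [3815311/15328529 2430318/15328529; 2430318/15328529 89327195/15328529]

step 0: x' = [94/89, 116/89], P' = [22/89 12/89; 12/89 1827/89]
step 1: x' = [-6650/13457, 24576/13457], P' = [16799/67285 11034/67285; 11034/67285 394019/67285]
step 2: x' = [7999262/15328529, -7562008/15328529], P' = [3815311/15328529 2430318/15328529; 2430318/15328529 89327195/15328529]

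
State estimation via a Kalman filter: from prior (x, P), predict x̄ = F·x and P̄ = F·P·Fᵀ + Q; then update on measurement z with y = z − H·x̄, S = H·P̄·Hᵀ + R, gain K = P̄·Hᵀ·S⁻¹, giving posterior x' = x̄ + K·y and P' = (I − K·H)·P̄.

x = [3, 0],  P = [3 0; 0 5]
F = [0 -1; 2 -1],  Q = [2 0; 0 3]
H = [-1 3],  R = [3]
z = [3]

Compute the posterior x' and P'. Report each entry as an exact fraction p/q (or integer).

x' = [-3/4, 27/32]
P' = [33/5 9/4; 9/4 35/32]

x̄ = F·x = [0, 6]
P̄ = F·P·Fᵀ + Q = [7 5; 5 20]
y = z − H·x̄ = [-15]
S = H·P̄·Hᵀ + R = [160]
K = P̄·Hᵀ·S⁻¹ = [1/20; 11/32]
x' = x̄ + K·y = [-3/4, 27/32]
P' = (I − K·H)·P̄ = [33/5 9/4; 9/4 35/32]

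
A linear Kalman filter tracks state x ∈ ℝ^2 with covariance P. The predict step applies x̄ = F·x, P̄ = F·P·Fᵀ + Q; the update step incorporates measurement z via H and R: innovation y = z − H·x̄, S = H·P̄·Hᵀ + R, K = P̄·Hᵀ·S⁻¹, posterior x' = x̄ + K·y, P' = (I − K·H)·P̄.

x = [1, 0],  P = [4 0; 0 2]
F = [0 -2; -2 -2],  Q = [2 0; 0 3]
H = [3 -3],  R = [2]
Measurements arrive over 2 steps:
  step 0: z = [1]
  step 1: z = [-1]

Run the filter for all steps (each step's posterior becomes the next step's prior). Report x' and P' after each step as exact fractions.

step 0: x̄ = F·x = [0, -2]
step 0: P̄ = F·P·Fᵀ + Q = [10 8; 8 27]
step 0: y = z − H·x̄ = [-5]
step 0: S = H·P̄·Hᵀ + R = [191]
step 0: K = P̄·Hᵀ·S⁻¹ = [6/191; -57/191]
step 0: x' = x̄ + K·y = [-30/191, -97/191]
step 0: P' = (I − K·H)·P̄ = [1874/191 1870/191; 1870/191 1908/191]
step 1: x̄ = F·x = [194/191, 254/191]
step 1: P̄ = F·P·Fᵀ + Q = [8014/191 15112/191; 15112/191 30661/191]
step 1: y = z − H·x̄ = [-11/191]
step 1: S = H·P̄·Hᵀ + R = [76441/191]
step 1: K = P̄·Hᵀ·S⁻¹ = [-21294/76441; -46647/76441]
step 1: x' = x̄ + K·y = [78868/76441, 104341/76441]
step 1: P' = (I − K·H)·P̄ = [833318/76441 847514/76441; 847514/76441 878612/76441]

step 0: x' = [-30/191, -97/191], P' = [1874/191 1870/191; 1870/191 1908/191]
step 1: x' = [78868/76441, 104341/76441], P' = [833318/76441 847514/76441; 847514/76441 878612/76441]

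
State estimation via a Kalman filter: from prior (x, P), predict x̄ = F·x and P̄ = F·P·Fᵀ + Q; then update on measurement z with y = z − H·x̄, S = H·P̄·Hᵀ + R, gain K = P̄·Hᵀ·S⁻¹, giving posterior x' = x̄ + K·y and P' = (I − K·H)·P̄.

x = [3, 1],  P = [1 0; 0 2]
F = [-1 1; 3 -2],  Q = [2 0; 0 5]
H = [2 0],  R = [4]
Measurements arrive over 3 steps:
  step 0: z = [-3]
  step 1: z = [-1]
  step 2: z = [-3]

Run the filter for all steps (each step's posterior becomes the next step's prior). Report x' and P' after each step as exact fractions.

step 0: x̄ = F·x = [-2, 7]
step 0: P̄ = F·P·Fᵀ + Q = [5 -7; -7 22]
step 0: y = z − H·x̄ = [1]
step 0: S = H·P̄·Hᵀ + R = [24]
step 0: K = P̄·Hᵀ·S⁻¹ = [5/12; -7/12]
step 0: x' = x̄ + K·y = [-19/12, 77/12]
step 0: P' = (I − K·H)·P̄ = [5/6 -7/6; -7/6 83/6]
step 1: x̄ = F·x = [8, -211/12]
step 1: P̄ = F·P·Fᵀ + Q = [19 -36; -36 491/6]
step 1: y = z − H·x̄ = [-17]
step 1: S = H·P̄·Hᵀ + R = [80]
step 1: K = P̄·Hᵀ·S⁻¹ = [19/40; -9/10]
step 1: x' = x̄ + K·y = [-3/40, -137/60]
step 1: P' = (I − K·H)·P̄ = [19/20 -9/5; -9/5 511/30]
step 2: x̄ = F·x = [-53/24, 521/120]
step 2: P̄ = F·P·Fᵀ + Q = [283/12 -551/12; -551/12 6197/60]
step 2: y = z − H·x̄ = [17/12]
step 2: S = H·P̄·Hᵀ + R = [295/3]
step 2: K = P̄·Hᵀ·S⁻¹ = [283/590; -551/590]
step 2: x' = x̄ + K·y = [-451/295, 1781/590]
step 2: P' = (I − K·H)·P̄ = [283/295 -551/295; -551/295 10337/590]

step 0: x' = [-19/12, 77/12], P' = [5/6 -7/6; -7/6 83/6]
step 1: x' = [-3/40, -137/60], P' = [19/20 -9/5; -9/5 511/30]
step 2: x' = [-451/295, 1781/590], P' = [283/295 -551/295; -551/295 10337/590]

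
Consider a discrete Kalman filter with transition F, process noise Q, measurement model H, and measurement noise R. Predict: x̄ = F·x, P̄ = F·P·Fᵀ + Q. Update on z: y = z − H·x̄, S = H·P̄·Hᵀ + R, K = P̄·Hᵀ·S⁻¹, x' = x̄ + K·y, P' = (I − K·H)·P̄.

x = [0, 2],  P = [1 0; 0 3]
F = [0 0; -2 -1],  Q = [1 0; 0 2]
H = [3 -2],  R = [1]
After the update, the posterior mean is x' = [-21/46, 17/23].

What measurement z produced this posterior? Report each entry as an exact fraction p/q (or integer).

x̄ = F·x = [0, -2]
P̄ = F·P·Fᵀ + Q = [1 0; 0 9]
S = H·P̄·Hᵀ + R = [46]
K = P̄·Hᵀ·S⁻¹ = [3/46; -9/23]
x' − x̄ = [-21/46, 63/23] = K·y
y = (KᵀK)⁻¹·Kᵀ·(x' − x̄) = [-7]
z = y + H·x̄ = [-7] + [4] = [-3]

z = [-3]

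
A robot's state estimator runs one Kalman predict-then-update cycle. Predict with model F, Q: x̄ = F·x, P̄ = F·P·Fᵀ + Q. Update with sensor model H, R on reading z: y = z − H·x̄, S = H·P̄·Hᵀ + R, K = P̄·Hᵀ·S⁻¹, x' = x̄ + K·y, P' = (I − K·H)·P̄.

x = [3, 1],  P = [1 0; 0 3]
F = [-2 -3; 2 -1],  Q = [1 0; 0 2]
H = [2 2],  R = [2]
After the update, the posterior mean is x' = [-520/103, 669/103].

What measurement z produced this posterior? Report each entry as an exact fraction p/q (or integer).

z = [3]

x̄ = F·x = [-9, 5]
P̄ = F·P·Fᵀ + Q = [32 5; 5 9]
S = H·P̄·Hᵀ + R = [206]
K = P̄·Hᵀ·S⁻¹ = [37/103; 14/103]
x' − x̄ = [407/103, 154/103] = K·y
y = (KᵀK)⁻¹·Kᵀ·(x' − x̄) = [11]
z = y + H·x̄ = [11] + [-8] = [3]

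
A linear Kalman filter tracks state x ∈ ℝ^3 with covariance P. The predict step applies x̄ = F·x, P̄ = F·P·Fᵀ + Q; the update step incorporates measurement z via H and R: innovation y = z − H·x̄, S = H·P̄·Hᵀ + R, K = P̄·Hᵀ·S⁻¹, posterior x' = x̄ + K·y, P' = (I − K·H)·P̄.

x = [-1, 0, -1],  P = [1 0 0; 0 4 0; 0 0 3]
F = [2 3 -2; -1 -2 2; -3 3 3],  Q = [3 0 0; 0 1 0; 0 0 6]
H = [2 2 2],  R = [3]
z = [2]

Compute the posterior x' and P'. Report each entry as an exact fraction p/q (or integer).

x' = [232/423, -511/423, 232/141]
P' = [19901/423 -14798/423 -1672/141; -14798/423 12206/423 853/141; -1672/141 853/141 302/47]

x̄ = F·x = [0, -1, 0]
P̄ = F·P·Fᵀ + Q = [55 -38 12; -38 30 -3; 12 -3 78]
y = z − H·x̄ = [4]
S = H·P̄·Hᵀ + R = [423]
K = P̄·Hᵀ·S⁻¹ = [58/423; -22/423; 58/141]
x' = x̄ + K·y = [232/423, -511/423, 232/141]
P' = (I − K·H)·P̄ = [19901/423 -14798/423 -1672/141; -14798/423 12206/423 853/141; -1672/141 853/141 302/47]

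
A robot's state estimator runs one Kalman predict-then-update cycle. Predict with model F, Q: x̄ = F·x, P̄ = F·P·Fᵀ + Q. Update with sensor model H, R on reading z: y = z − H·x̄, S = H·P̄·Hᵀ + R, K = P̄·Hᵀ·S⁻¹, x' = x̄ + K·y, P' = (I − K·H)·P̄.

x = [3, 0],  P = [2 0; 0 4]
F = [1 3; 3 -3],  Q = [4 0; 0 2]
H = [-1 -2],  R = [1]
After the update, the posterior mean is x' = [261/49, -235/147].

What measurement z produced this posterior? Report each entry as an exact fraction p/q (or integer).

x̄ = F·x = [3, 9]
P̄ = F·P·Fᵀ + Q = [42 -30; -30 56]
S = H·P̄·Hᵀ + R = [147]
K = P̄·Hᵀ·S⁻¹ = [6/49; -82/147]
x' − x̄ = [114/49, -1558/147] = K·y
y = (KᵀK)⁻¹·Kᵀ·(x' − x̄) = [19]
z = y + H·x̄ = [19] + [-21] = [-2]

z = [-2]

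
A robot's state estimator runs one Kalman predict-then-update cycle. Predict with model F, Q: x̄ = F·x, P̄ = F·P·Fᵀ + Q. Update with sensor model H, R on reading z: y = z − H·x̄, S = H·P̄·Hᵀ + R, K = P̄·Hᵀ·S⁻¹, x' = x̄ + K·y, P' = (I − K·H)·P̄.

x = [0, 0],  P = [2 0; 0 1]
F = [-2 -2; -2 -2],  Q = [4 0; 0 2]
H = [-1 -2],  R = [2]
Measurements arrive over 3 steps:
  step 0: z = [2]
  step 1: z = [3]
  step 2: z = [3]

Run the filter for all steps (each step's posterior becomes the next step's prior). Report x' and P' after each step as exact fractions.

step 0: x' = [-40/61, -40/61], P' = [176/61 -68/61; -68/61 54/61]
step 1: x' = [-146/163, -146/163], P' = [6108/2119 -2368/2119; -2368/2119 1870/2119]
step 2: x' = [-63478/73189, -63478/73189], P' = [210964/73189 -81792/73189; -81792/73189 64586/73189]

step 0: x̄ = F·x = [0, 0]
step 0: P̄ = F·P·Fᵀ + Q = [16 12; 12 14]
step 0: y = z − H·x̄ = [2]
step 0: S = H·P̄·Hᵀ + R = [122]
step 0: K = P̄·Hᵀ·S⁻¹ = [-20/61; -20/61]
step 0: x' = x̄ + K·y = [-40/61, -40/61]
step 0: P' = (I − K·H)·P̄ = [176/61 -68/61; -68/61 54/61]
step 1: x̄ = F·x = [160/61, 160/61]
step 1: P̄ = F·P·Fᵀ + Q = [620/61 376/61; 376/61 498/61]
step 1: y = z − H·x̄ = [663/61]
step 1: S = H·P̄·Hᵀ + R = [4238/61]
step 1: K = P̄·Hᵀ·S⁻¹ = [-686/2119; -686/2119]
step 1: x' = x̄ + K·y = [-146/163, -146/163]
step 1: P' = (I − K·H)·P̄ = [6108/2119 -2368/2119; -2368/2119 1870/2119]
step 2: x̄ = F·x = [584/163, 584/163]
step 2: P̄ = F·P·Fᵀ + Q = [21444/2119 12968/2119; 12968/2119 17206/2119]
step 2: y = z − H·x̄ = [2241/163]
step 2: S = H·P̄·Hᵀ + R = [146378/2119]
step 2: K = P̄·Hᵀ·S⁻¹ = [-23690/73189; -23690/73189]
step 2: x' = x̄ + K·y = [-63478/73189, -63478/73189]
step 2: P' = (I − K·H)·P̄ = [210964/73189 -81792/73189; -81792/73189 64586/73189]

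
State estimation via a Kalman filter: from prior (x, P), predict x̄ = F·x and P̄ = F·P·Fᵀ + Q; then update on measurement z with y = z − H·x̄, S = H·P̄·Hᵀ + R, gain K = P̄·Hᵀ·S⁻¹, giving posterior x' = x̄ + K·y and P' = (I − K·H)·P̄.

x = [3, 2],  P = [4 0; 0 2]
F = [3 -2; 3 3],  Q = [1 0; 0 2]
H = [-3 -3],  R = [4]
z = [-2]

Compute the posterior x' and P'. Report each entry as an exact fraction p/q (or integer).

x̄ = F·x = [5, 15]
P̄ = F·P·Fᵀ + Q = [45 24; 24 56]
y = z − H·x̄ = [58]
S = H·P̄·Hᵀ + R = [1345]
K = P̄·Hᵀ·S⁻¹ = [-207/1345; -48/269]
x' = x̄ + K·y = [-5281/1345, 1251/269]
P' = (I − K·H)·P̄ = [17676/1345 -3480/269; -3480/269 3544/269]

x' = [-5281/1345, 1251/269]
P' = [17676/1345 -3480/269; -3480/269 3544/269]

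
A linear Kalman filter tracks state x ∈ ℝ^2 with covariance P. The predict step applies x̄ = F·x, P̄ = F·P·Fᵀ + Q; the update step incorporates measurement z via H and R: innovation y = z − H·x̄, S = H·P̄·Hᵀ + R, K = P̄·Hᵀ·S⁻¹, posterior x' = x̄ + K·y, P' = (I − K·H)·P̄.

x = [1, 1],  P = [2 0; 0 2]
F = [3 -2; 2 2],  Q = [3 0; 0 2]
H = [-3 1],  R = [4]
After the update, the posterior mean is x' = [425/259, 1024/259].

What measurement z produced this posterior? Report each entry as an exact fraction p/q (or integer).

z = [-1]

x̄ = F·x = [1, 4]
P̄ = F·P·Fᵀ + Q = [29 4; 4 18]
S = H·P̄·Hᵀ + R = [259]
K = P̄·Hᵀ·S⁻¹ = [-83/259; 6/259]
x' − x̄ = [166/259, -12/259] = K·y
y = (KᵀK)⁻¹·Kᵀ·(x' − x̄) = [-2]
z = y + H·x̄ = [-2] + [1] = [-1]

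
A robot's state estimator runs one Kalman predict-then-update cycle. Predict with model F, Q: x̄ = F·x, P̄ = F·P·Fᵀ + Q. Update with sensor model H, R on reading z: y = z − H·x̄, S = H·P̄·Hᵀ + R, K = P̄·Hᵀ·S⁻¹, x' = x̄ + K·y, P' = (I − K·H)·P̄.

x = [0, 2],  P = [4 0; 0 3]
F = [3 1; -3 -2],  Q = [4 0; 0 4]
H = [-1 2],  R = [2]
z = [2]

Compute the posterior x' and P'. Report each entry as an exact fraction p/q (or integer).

x̄ = F·x = [2, -4]
P̄ = F·P·Fᵀ + Q = [43 -42; -42 52]
y = z − H·x̄ = [12]
S = H·P̄·Hᵀ + R = [421]
K = P̄·Hᵀ·S⁻¹ = [-127/421; 146/421]
x' = x̄ + K·y = [-682/421, 68/421]
P' = (I − K·H)·P̄ = [1974/421 860/421; 860/421 576/421]

x' = [-682/421, 68/421]
P' = [1974/421 860/421; 860/421 576/421]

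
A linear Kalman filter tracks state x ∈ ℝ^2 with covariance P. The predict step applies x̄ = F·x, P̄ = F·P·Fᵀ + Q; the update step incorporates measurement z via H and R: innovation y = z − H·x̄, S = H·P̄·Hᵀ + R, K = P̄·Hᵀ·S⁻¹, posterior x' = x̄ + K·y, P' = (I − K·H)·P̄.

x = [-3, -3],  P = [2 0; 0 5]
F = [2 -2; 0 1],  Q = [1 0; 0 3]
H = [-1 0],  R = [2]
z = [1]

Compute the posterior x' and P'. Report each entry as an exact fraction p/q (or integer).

x̄ = F·x = [0, -3]
P̄ = F·P·Fᵀ + Q = [29 -10; -10 8]
y = z − H·x̄ = [1]
S = H·P̄·Hᵀ + R = [31]
K = P̄·Hᵀ·S⁻¹ = [-29/31; 10/31]
x' = x̄ + K·y = [-29/31, -83/31]
P' = (I − K·H)·P̄ = [58/31 -20/31; -20/31 148/31]

x' = [-29/31, -83/31]
P' = [58/31 -20/31; -20/31 148/31]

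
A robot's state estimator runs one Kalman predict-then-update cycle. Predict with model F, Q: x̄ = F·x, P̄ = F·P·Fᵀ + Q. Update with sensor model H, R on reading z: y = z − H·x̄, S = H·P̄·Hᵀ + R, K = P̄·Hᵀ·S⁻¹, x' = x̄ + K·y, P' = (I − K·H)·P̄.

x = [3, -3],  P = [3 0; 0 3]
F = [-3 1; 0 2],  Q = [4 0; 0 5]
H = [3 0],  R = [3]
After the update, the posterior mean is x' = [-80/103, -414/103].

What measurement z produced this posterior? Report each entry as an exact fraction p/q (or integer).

x̄ = F·x = [-12, -6]
P̄ = F·P·Fᵀ + Q = [34 6; 6 17]
S = H·P̄·Hᵀ + R = [309]
K = P̄·Hᵀ·S⁻¹ = [34/103; 6/103]
x' − x̄ = [1156/103, 204/103] = K·y
y = (KᵀK)⁻¹·Kᵀ·(x' − x̄) = [34]
z = y + H·x̄ = [34] + [-36] = [-2]

z = [-2]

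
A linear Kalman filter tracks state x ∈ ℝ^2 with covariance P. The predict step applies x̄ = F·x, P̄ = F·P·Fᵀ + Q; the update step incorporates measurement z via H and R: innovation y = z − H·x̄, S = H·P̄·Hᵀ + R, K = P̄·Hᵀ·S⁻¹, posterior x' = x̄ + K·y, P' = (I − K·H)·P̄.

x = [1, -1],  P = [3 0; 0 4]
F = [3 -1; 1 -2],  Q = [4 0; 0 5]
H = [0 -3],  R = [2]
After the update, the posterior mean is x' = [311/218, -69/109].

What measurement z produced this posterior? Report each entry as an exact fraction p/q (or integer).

x̄ = F·x = [4, 3]
P̄ = F·P·Fᵀ + Q = [35 17; 17 24]
S = H·P̄·Hᵀ + R = [218]
K = P̄·Hᵀ·S⁻¹ = [-51/218; -36/109]
x' − x̄ = [-561/218, -396/109] = K·y
y = (KᵀK)⁻¹·Kᵀ·(x' − x̄) = [11]
z = y + H·x̄ = [11] + [-9] = [2]

z = [2]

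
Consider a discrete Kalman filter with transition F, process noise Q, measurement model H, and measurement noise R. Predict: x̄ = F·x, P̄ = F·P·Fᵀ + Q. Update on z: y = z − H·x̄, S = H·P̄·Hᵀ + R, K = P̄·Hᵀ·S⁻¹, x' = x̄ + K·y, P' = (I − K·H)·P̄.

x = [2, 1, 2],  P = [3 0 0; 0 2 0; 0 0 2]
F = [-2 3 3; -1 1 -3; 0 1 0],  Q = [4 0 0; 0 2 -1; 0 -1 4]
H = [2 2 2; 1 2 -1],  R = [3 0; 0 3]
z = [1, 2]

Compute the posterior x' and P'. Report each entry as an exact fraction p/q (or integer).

x' = [15697/5513, -6829/5513, -5345/5513]
P' = [90720/5513 -60868/5513 -26246/5513; -60868/5513 129188/16539 50485/16539; -26246/5513 50485/16539 32498/16539]

x̄ = F·x = [5, -7, 1]
P̄ = F·P·Fᵀ + Q = [52 -6 6; -6 25 1; 6 1 6]
y = z − H·x̄ = [3, 12]
S = H·P̄·Hᵀ + R = [343 158; 158 121]
K = P̄·Hᵀ·S⁻¹ = [2404/5513 -1590/5513; -1954/16539 8429/16539; 2830/16539 -3422/16539]
x' = x̄ + K·y = [15697/5513, -6829/5513, -5345/5513]
P' = (I − K·H)·P̄ = [90720/5513 -60868/5513 -26246/5513; -60868/5513 129188/16539 50485/16539; -26246/5513 50485/16539 32498/16539]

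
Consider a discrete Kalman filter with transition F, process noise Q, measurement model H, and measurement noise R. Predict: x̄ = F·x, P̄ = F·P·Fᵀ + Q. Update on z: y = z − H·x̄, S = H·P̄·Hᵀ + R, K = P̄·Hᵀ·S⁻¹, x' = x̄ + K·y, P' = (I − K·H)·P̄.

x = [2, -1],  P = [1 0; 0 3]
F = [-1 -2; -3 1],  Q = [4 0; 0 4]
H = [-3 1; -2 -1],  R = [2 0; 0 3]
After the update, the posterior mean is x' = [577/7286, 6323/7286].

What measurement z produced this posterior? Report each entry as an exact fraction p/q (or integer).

z = [1, -2]

x̄ = F·x = [0, -7]
P̄ = F·P·Fᵀ + Q = [17 -3; -3 16]
S = H·P̄·Hᵀ + R = [189 83; 83 75]
K = P̄·Hᵀ·S⁻¹ = [-1477/7286 -1377/7286; 2705/7286 -3965/7286]
x' − x̄ = [577/7286, 57325/7286] = K·y
y = (KᵀK)⁻¹·Kᵀ·(x' − x̄) = [8, -9]
z = y + H·x̄ = [8, -9] + [-7, 7] = [1, -2]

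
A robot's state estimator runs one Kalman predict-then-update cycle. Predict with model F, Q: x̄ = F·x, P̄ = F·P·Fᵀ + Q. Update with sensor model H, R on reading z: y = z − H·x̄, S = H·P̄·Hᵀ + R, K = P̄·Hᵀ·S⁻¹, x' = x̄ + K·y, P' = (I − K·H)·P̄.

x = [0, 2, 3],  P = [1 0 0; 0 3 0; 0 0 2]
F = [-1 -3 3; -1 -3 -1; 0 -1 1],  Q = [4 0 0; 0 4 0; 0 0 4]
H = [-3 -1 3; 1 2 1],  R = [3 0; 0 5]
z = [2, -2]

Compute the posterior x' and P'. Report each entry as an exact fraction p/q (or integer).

x' = [13305/3179, -15693/3179, 59473/19074]
P' = [49933/6358 -41031/6358 17282/3179; -41031/6358 39669/6358 -13676/3179; 17282/3179 -13676/3179 77905/19074]

x̄ = F·x = [3, -9, 1]
P̄ = F·P·Fᵀ + Q = [50 22 15; 22 34 7; 15 7 9]
y = z − H·x̄ = [-1, 12]
S = H·P̄·Hᵀ + R = [388 -310; -310 346]
K = P̄·Hᵀ·S⁻¹ = [-846/3179 487/6358; 228/3179 2191/6358; 1565/19074 3497/19074]
x' = x̄ + K·y = [13305/3179, -15693/3179, 59473/19074]
P' = (I − K·H)·P̄ = [49933/6358 -41031/6358 17282/3179; -41031/6358 39669/6358 -13676/3179; 17282/3179 -13676/3179 77905/19074]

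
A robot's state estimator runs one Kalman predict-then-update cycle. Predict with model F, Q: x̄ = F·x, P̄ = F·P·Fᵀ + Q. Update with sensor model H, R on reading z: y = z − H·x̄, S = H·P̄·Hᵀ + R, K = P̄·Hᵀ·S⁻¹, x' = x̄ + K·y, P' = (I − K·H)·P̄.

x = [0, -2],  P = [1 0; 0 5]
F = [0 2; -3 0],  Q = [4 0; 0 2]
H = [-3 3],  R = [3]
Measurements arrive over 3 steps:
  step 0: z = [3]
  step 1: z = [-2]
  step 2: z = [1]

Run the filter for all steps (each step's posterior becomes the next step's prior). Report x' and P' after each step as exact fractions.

step 0: x' = [-104/53, -99/106], P' = [408/53 396/53; 396/53 803/106]
step 1: x' = [47871/31097, 27586/31097], P' = [71046/31097 66852/31097; 66852/31097 73006/31097]
step 2: x' = [-6219580/5791829, -4498121/5791829], P' = [13080060/5791829 12262536/5791829; 12262536/5791829 13365256/5791829]

step 0: x̄ = F·x = [-4, 0]
step 0: P̄ = F·P·Fᵀ + Q = [24 0; 0 11]
step 0: y = z − H·x̄ = [-9]
step 0: S = H·P̄·Hᵀ + R = [318]
step 0: K = P̄·Hᵀ·S⁻¹ = [-12/53; 11/106]
step 0: x' = x̄ + K·y = [-104/53, -99/106]
step 0: P' = (I − K·H)·P̄ = [408/53 396/53; 396/53 803/106]
step 1: x̄ = F·x = [-99/53, 312/53]
step 1: P̄ = F·P·Fᵀ + Q = [1818/53 -2376/53; -2376/53 3778/53]
step 1: y = z − H·x̄ = [-1339/53]
step 1: S = H·P̄·Hᵀ + R = [93291/53]
step 1: K = P̄·Hᵀ·S⁻¹ = [-4194/31097; 6154/31097]
step 1: x' = x̄ + K·y = [47871/31097, 27586/31097]
step 1: P' = (I − K·H)·P̄ = [71046/31097 66852/31097; 66852/31097 73006/31097]
step 2: x̄ = F·x = [55172/31097, -143613/31097]
step 2: P̄ = F·P·Fᵀ + Q = [416412/31097 -401112/31097; -401112/31097 701608/31097]
step 2: y = z − H·x̄ = [627452/31097]
step 2: S = H·P̄·Hᵀ + R = [17375487/31097]
step 2: K = P̄·Hᵀ·S⁻¹ = [-817524/5791829; 1102720/5791829]
step 2: x' = x̄ + K·y = [-6219580/5791829, -4498121/5791829]
step 2: P' = (I − K·H)·P̄ = [13080060/5791829 12262536/5791829; 12262536/5791829 13365256/5791829]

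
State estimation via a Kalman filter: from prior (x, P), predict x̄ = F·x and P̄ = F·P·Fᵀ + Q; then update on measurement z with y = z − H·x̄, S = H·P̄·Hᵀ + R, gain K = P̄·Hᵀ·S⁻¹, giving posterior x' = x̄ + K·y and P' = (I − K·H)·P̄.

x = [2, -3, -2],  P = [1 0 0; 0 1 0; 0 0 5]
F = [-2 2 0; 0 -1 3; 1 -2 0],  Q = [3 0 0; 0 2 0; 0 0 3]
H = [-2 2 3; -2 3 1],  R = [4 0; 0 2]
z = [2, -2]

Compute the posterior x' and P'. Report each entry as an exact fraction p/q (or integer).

x' = [-29072/8147, -28926/8147, 8764/8147]
P' = [36425/8147 23196/8147 5866/8147; 23196/8147 18042/8147 428/8147; 5866/8147 428/8147 7040/8147]

x̄ = F·x = [-10, -3, 8]
P̄ = F·P·Fᵀ + Q = [11 -2 -6; -2 48 2; -6 2 8]
y = z − H·x̄ = [-36, -21]
S = H·P̄·Hᵀ + R = [424 446; 446 546]
K = P̄·Hᵀ·S⁻¹ = [-2215/8147 1302/8147; -2256/8147 4081/8147; 2561/8147 -1704/8147]
x' = x̄ + K·y = [-29072/8147, -28926/8147, 8764/8147]
P' = (I − K·H)·P̄ = [36425/8147 23196/8147 5866/8147; 23196/8147 18042/8147 428/8147; 5866/8147 428/8147 7040/8147]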